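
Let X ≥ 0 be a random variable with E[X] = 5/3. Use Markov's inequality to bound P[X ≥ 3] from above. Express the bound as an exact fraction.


μ = E[X] = 5/3, a = 3.
Markov: P[X ≥ 3] ≤ μ/a = (5/3)/3 = 5/9.
Numerically: ≈ 0.556.
(Since a = 3 > μ = 1.667, the bound 5/9 is < 1 and informative.)

P[X ≥ 3] ≤ 5/9 ≈ 0.556.


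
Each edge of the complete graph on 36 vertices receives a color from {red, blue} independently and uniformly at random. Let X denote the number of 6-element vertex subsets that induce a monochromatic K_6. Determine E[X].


Let X = Σ_S X_S over the C(36, 6) = 1947792 subsets S of size 6, where X_S = 1 if the K_6 on S is monochromatic.
For a fixed S, the K_6 on S has C(6, 2) = 15 edges. P[all 15 edges red] = (1/2)^15, and likewise for blue, so P[monochromatic] = 2·(1/2)^15 = 2^{1 − 15} = 1/16384.
By linearity of expectation: E[X] = C(36, 6) · 2^{1 − 15} = 1947792 · 1/16384 = 121737/1024.
Numerically: E[X] ≈ 118.8838.

E[X] = C(36,6)·2^(1−C(6,2)) = 121737/1024 ≈ 118.8838.


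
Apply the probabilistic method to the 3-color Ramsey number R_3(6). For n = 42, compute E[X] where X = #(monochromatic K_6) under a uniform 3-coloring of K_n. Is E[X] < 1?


E[X] = C(42, 6) · 3^{1 − 15} = 5245786 · 3^{−14} = 5245786/4782969.
As a reduced fraction: E[X] = 5245786/4782969 ≈ 1.096764.
Is E[X] < 1? NO.
Since E[X] ≥ 1, the first-moment bound is inconclusive at n = 42; it does NOT by itself certify R_3(6) > 42.

E[X] = 5245786/4782969 ≈ 1.096764; E[X] ≥ 1; first-moment method inconclusive here.


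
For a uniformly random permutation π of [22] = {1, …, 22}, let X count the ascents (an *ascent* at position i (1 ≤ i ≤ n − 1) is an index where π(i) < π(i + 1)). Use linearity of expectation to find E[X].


Write X = Σ X_I over i = 1, …, 21, with X_I the indicator of one ascent.
There are 21 indicators.
For each fixed i, the pair (π(i), π(i+1)) is a uniformly random ordered pair of distinct values from {1, …, 22}; by symmetry P[π(i) < π(i+1)] = 1/2.
By linearity: E[X] = 21 · (1/2) = (22 − 1) · (1/2) = 21/2 ≈ 10.500.

E[X] = 21/2 = 10.500.


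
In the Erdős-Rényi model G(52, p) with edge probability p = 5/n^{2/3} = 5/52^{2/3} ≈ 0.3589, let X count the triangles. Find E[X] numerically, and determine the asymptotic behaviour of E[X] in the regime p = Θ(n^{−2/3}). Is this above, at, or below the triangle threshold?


Number of potential triangles: C(52, 3) = 22100.
Each occurs with probability p³ ≈ (0.3589)³ ≈ 4.6227811e-02.
By linearity: E[X] = C(52, 3)·p³ ≈ 22100 · 4.6227811e-02 ≈ 1021.63462.
Since α = 2/3 < 1, p = c/n^{2/3} ≫ 1/n is above the triangle threshold p ~ 1/n. Asymptotically E[X] ~ (c³/6)·n^{3(1−α)} = (5³/6)·n^{1} → ∞; triangles are abundant w.h.p.

E[X] ≈ 1021.63462; in regime p = Θ(1/n^{2/3}) E[X] diverges (above the triangle threshold p ~ 1/n).


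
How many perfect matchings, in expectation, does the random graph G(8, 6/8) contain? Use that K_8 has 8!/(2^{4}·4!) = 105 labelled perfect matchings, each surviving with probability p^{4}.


K_8 has 8!/(2^{4}·4!) = 105 labelled perfect matchings.
For each such perfect matching H, let X_H = 1 if all 4 edges of H are present in G. Then P[X_H = 1] = p^{4} = (3/4)^{4} = 81/256.
Summing the indicators: E[X] = Σ_H E[X_H] = 105 · p^{4} = 105 · 81/256 = 8505/256.
Numerically: E[X] ≈ 33.223.

E[X] = 105 · (3/4)^{4} = 8505/256 ≈ 33.223.


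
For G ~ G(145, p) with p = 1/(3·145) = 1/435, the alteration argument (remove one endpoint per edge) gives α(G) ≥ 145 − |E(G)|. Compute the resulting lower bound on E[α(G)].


E[|E(G)|] = C(145, 2)·p = 10440 · (1/435) = 24.
E[α(G)] ≥ n − E[|E(G)|] = 145 − 24 = 121.
Numerically: ≈ 121.000.
(This is only a lower bound; the true E[α(G)] may be larger.)

E[α(G)] ≥ 121 ≈ 121.000.


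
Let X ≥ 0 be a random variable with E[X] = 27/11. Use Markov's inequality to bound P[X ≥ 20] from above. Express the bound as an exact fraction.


μ = E[X] = 27/11, a = 20.
Markov: P[X ≥ 20] ≤ μ/a = (27/11)/20 = 27/220.
Numerically: ≈ 0.12273.
(Since a = 20 > μ = 2.45455, the bound 27/220 is < 1 and informative.)

P[X ≥ 20] ≤ 27/220 ≈ 0.12273.


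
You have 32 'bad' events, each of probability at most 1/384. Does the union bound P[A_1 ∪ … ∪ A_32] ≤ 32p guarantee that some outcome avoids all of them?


Union bound: P[∪_{i=1}^{32} A_i] ≤ Σ_i P[A_i] ≤ 32·p = 32·(1/384) = 1/12.
Numerically: 1/12 ≈ 0.08333.
Is 1/12 < 1? YES.
Since P[∪ A_i] ≤ 1/12 < 1, the complement has P[∩ A_i^c] ≥ 1 − 1/12 = 11/12 > 0, so some outcome avoids every A_i.

32·p = 1/12 ≈ 0.08333; existence CERTIFIED by the union bound.


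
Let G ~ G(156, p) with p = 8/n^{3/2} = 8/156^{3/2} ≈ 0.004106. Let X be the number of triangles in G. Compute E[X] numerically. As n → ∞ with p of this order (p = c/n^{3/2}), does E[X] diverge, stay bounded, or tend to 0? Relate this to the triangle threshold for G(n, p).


Number of potential triangles: C(156, 3) = 620620.
Each occurs with probability p³ ≈ (0.004106)³ ≈ 6.921644e-08.
By linearity: E[X] = C(156, 3)·p³ ≈ 620620 · 6.921644e-08 ≈ 0.0430.
Since α = 3/2 > 1, p = c/n^{3/2} = o(1/n) is below the triangle threshold p ~ 1/n. Asymptotically E[X] ~ (c³/6)·n^{3(1−α)} = (8³/6)·n^{-1.5} → 0, so by Markov's inequality G has no triangles w.h.p.

E[X] ≈ 0.0430; in regime p = Θ(1/n^{3/2}) E[X] tends to 0 (below the triangle threshold p ~ 1/n).


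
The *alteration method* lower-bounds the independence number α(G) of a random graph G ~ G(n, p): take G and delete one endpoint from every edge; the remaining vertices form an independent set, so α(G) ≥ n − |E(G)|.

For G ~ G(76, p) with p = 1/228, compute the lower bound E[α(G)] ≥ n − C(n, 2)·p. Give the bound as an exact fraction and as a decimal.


E[|E(G)|] = C(76, 2)·p = 2850 · (1/228) = 25/2.
E[α(G)] ≥ n − E[|E(G)|] = 76 − 25/2 = 127/2.
Numerically: ≈ 63.50000.
(This is only a lower bound; the true E[α(G)] may be larger.)

E[α(G)] ≥ 127/2 ≈ 63.50000.


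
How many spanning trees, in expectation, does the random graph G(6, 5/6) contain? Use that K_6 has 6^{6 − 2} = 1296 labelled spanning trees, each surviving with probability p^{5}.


K_6 has 6^{6 − 2} = 1296 labelled spanning trees.
For each such spanning tree H, let X_H = 1 if all 5 edges of H are present in G. Then P[X_H = 1] = p^{5} = (5/6)^{5} = 3125/7776.
By linearity of expectation: E[X] = Σ_H E[X_H] = 1296 · p^{5} = 1296 · 3125/7776 = 3125/6.
Numerically: E[X] ≈ 520.833.

E[X] = 1296 · (5/6)^{5} = 3125/6 ≈ 520.833.


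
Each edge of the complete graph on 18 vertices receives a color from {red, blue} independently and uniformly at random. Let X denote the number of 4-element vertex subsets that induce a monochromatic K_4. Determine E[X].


Let X = Σ_S X_S over the C(18, 4) = 3060 subsets S of size 4, where X_S = 1 if the K_4 on S is monochromatic.
For a fixed S, the K_4 on S has C(4, 2) = 6 edges. P[all 6 edges red] = (1/2)^6, and likewise for blue, so P[monochromatic] = 2·(1/2)^6 = 2^{1 − 6} = 1/32.
By linearity: E[X] = C(18, 4) · 2^{1 − 6} = 3060 · 1/32 = 765/8.
Numerically: E[X] ≈ 95.625.

E[X] = C(18,4)·2^(1−C(4,2)) = 765/8 ≈ 95.625.


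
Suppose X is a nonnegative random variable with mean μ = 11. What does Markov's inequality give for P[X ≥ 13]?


μ = E[X] = 11, a = 13.
Markov: P[X ≥ 13] ≤ μ/a = (11)/13 = 11/13.
Numerically: ≈ 0.846.
(Since a = 13 > μ = 11.000, the bound 11/13 is < 1 and informative.)

P[X ≥ 13] ≤ 11/13 ≈ 0.846.


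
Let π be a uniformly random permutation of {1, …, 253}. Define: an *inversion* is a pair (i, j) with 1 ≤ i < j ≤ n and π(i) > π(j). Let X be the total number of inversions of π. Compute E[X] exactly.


Write X = Σ X_I over the C(253, 2) = 31878 pairs i < j, with X_I the indicator of one inversion.
There are 31878 indicators.
For each fixed pair i < j, the values π(i) and π(j) are two distinct elements of {1, …, 253} in uniformly random order; by symmetry P[π(i) > π(j)] = 1/2.
By linearity: E[X] = 31878 · (1/2) = C(253, 2) · (1/2) = 31878/2 = 15939 ≈ 15939.0000.

E[X] = 15939 = 15939.0000.


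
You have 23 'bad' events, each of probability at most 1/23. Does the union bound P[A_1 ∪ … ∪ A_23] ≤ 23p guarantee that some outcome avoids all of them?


Union bound: P[∪_{i=1}^{23} A_i] ≤ Σ_i P[A_i] ≤ 23·p = 23·(1/23) = 1.
Numerically: 1 ≈ 1.0000000.
Is 1 < 1? NO.
Since the bound 1 is ≥ 1, the union bound is uninformative here; it does NOT by itself certify existence.

23·p = 1 ≈ 1.0000000; existence NOT certified by the union bound.


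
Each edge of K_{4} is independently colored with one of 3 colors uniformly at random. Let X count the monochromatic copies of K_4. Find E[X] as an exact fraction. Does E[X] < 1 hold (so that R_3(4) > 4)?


E[X] = C(4, 4) · 3^{1 − 6} = 1 · 3^{−5} = 1/243.
As a reduced fraction: E[X] = 1/243 ≈ 0.0041152.
Is E[X] < 1? YES.
Since E[X] < 1, there exists a 3-coloring of K_{4} with no monochromatic K_4; hence R_3(4) > 4.

E[X] = 1/243 ≈ 0.0041152; E[X] < 1, so R_3(4) > 4.


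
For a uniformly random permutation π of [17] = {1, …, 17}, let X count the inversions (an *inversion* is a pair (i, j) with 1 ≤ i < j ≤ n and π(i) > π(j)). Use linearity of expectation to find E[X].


Write X = Σ X_I over the C(17, 2) = 136 pairs i < j, with X_I the indicator of one inversion.
There are 136 indicators.
For each fixed pair i < j, the values π(i) and π(j) are two distinct elements of {1, …, 17} in uniformly random order; by symmetry P[π(i) > π(j)] = 1/2.
By linearity: E[X] = 136 · (1/2) = C(17, 2) · (1/2) = 136/2 = 68 ≈ 68.00000.

E[X] = 68 = 68.00000.


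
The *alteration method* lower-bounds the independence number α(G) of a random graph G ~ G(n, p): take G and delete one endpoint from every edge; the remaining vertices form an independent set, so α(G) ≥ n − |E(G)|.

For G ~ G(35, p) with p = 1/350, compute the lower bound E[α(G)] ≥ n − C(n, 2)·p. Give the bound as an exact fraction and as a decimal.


E[|E(G)|] = C(35, 2)·p = 595 · (1/350) = 17/10.
E[α(G)] ≥ n − E[|E(G)|] = 35 − 17/10 = 333/10.
Numerically: ≈ 33.3000.
(This is only a lower bound; the true E[α(G)] may be larger.)

E[α(G)] ≥ 333/10 ≈ 33.3000.


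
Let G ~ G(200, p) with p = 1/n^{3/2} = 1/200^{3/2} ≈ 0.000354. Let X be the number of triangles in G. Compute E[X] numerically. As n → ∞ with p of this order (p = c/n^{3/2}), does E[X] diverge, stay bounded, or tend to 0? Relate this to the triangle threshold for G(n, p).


Number of potential triangles: C(200, 3) = 1313400.
Each occurs with probability p³ ≈ (0.000354)³ ≈ 4.41942e-11.
By linearity: E[X] = C(200, 3)·p³ ≈ 1313400 · 4.41942e-11 ≈ 0.000.
Since α = 3/2 > 1, p = c/n^{3/2} = o(1/n) is below the triangle threshold p ~ 1/n. Asymptotically E[X] ~ (c³/6)·n^{3(1−α)} = (1³/6)·n^{-1.5} → 0, so by Markov's inequality G has no triangles w.h.p.

E[X] ≈ 0.000; in regime p = Θ(1/n^{3/2}) E[X] tends to 0 (below the triangle threshold p ~ 1/n).


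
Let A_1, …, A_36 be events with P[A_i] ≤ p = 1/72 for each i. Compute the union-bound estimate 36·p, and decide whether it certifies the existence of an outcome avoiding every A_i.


Union bound: P[∪_{i=1}^{36} A_i] ≤ Σ_i P[A_i] ≤ 36·p = 36·(1/72) = 1/2.
Numerically: 1/2 ≈ 0.500000.
Is 1/2 < 1? YES.
Since P[∪ A_i] ≤ 1/2 < 1, the complement has P[∩ A_i^c] ≥ 1 − 1/2 = 1/2 > 0, so some outcome avoids every A_i.

36·p = 1/2 ≈ 0.500000; existence CERTIFIED by the union bound.


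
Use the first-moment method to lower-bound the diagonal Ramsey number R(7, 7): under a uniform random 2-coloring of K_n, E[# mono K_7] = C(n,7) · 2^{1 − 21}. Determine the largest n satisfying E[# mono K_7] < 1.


We need C(n, 7) · 2^{1 − 21} < 1, i.e. C(n, 7) < 2^{21 − 1} = 1048576.
Check values of n near the boundary:
  n = 24: C(24, 7) = 346104; 346104 < 1048576? YES
  n = 25: C(25, 7) = 480700; 480700 < 1048576? YES
  n = 26: C(26, 7) = 657800; 657800 < 1048576? YES
  n = 27: C(27, 7) = 888030; 888030 < 1048576? YES
  n = 28: C(28, 7) = 1184040; 1184040 < 1048576? NO
The largest n with C(n, 7) < 1048576 is n = 27 (where E[X] = 444015/524288 ≈ 0.846891). Hence R(7, 7) > 27, i.e. R(7, 7) ≥ 28.

Largest n = 27; hence R(7, 7) > 27.


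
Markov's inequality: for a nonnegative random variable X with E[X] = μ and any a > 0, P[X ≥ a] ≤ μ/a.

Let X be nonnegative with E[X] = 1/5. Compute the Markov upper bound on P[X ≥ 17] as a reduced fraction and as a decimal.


μ = E[X] = 1/5, a = 17.
Markov: P[X ≥ 17] ≤ μ/a = (1/5)/17 = 1/85.
Numerically: ≈ 0.012.
(Since a = 17 > μ = 0.200, the bound 1/85 is < 1 and informative.)

P[X ≥ 17] ≤ 1/85 ≈ 0.012.


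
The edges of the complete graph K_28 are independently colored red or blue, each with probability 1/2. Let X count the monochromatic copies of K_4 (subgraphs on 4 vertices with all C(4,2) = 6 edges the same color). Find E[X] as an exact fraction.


Let X = Σ_S X_S over the C(28, 4) = 20475 subsets S of size 4, where X_S = 1 if the K_4 on S is monochromatic.
For a fixed S, the K_4 on S has C(4, 2) = 6 edges. P[all 6 edges red] = (1/2)^6, and likewise for blue, so P[monochromatic] = 2·(1/2)^6 = 2^{1 − 6} = 1/32.
By linearity of expectation: E[X] = C(28, 4) · 2^{1 − 6} = 20475 · 1/32 = 20475/32.
Numerically: E[X] ≈ 639.844.

E[X] = C(28,4)·2^(1−C(4,2)) = 20475/32 ≈ 639.844.


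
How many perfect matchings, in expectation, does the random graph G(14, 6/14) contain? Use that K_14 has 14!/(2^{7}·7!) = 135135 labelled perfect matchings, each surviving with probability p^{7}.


K_14 has 14!/(2^{7}·7!) = 135135 labelled perfect matchings.
For each such perfect matching H, let X_H = 1 if all 7 edges of H are present in G. Then P[X_H = 1] = p^{7} = (3/7)^{7} = 2187/823543.
Summing the indicators: E[X] = Σ_H E[X_H] = 135135 · p^{7} = 135135 · 2187/823543 = 42220035/117649.
Numerically: E[X] ≈ 358.9.

E[X] = 135135 · (3/7)^{7} = 42220035/117649 ≈ 358.9.


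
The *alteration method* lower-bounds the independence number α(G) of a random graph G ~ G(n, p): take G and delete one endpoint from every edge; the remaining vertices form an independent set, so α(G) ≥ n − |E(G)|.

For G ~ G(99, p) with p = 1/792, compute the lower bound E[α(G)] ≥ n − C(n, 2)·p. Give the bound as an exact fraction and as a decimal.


E[|E(G)|] = C(99, 2)·p = 4851 · (1/792) = 49/8.
E[α(G)] ≥ n − E[|E(G)|] = 99 − 49/8 = 743/8.
Numerically: ≈ 92.8750.
(This is only a lower bound; the true E[α(G)] may be larger.)

E[α(G)] ≥ 743/8 ≈ 92.8750.


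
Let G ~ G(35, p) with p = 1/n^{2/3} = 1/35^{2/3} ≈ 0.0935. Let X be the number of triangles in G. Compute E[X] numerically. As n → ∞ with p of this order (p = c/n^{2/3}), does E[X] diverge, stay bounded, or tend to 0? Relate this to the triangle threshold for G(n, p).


Number of potential triangles: C(35, 3) = 6545.
Each occurs with probability p³ ≈ (0.0935)³ ≈ 8.16327e-04.
By linearity: E[X] = C(35, 3)·p³ ≈ 6545 · 8.16327e-04 ≈ 5.343.
Since α = 2/3 < 1, p = c/n^{2/3} ≫ 1/n is above the triangle threshold p ~ 1/n. Asymptotically E[X] ~ (c³/6)·n^{3(1−α)} = (1³/6)·n^{1} → ∞; triangles are abundant w.h.p.

E[X] ≈ 5.343; in regime p = Θ(1/n^{2/3}) E[X] diverges (above the triangle threshold p ~ 1/n).


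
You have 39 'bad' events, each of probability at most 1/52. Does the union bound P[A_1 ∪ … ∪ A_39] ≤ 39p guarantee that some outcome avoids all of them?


Union bound: P[∪_{i=1}^{39} A_i] ≤ Σ_i P[A_i] ≤ 39·p = 39·(1/52) = 3/4.
Numerically: 3/4 ≈ 0.7500.
Is 3/4 < 1? YES.
Since P[∪ A_i] ≤ 3/4 < 1, the complement has P[∩ A_i^c] ≥ 1 − 3/4 = 1/4 > 0, so some outcome avoids every A_i.

39·p = 3/4 ≈ 0.7500; existence CERTIFIED by the union bound.


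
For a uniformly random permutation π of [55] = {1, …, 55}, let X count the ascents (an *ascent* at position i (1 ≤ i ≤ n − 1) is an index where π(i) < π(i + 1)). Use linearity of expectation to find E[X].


Write X = Σ X_I over i = 1, …, 54, with X_I the indicator of one ascent.
There are 54 indicators.
For each fixed i, the pair (π(i), π(i+1)) is a uniformly random ordered pair of distinct values from {1, …, 55}; by symmetry P[π(i) < π(i+1)] = 1/2.
By linearity: E[X] = 54 · (1/2) = (55 − 1) · (1/2) = 27 ≈ 27.000000.

E[X] = 27 = 27.000000.


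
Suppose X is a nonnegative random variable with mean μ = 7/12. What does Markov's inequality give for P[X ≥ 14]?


μ = E[X] = 7/12, a = 14.
Markov: P[X ≥ 14] ≤ μ/a = (7/12)/14 = 1/24.
Numerically: ≈ 0.042.
(Since a = 14 > μ = 0.583, the bound 1/24 is < 1 and informative.)

P[X ≥ 14] ≤ 1/24 ≈ 0.042.


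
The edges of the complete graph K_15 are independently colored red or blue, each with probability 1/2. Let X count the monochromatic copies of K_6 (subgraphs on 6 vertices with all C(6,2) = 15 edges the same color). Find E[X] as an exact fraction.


Let X = Σ_S X_S over the C(15, 6) = 5005 subsets S of size 6, where X_S = 1 if the K_6 on S is monochromatic.
For a fixed S, the K_6 on S has C(6, 2) = 15 edges. P[all 15 edges red] = (1/2)^15, and likewise for blue, so P[monochromatic] = 2·(1/2)^15 = 2^{1 − 15} = 1/16384.
Summing: E[X] = C(15, 6) · 2^{1 − 15} = 5005 · 1/16384 = 5005/16384.
Numerically: E[X] ≈ 0.305481.

E[X] = C(15,6)·2^(1−C(6,2)) = 5005/16384 ≈ 0.305481.


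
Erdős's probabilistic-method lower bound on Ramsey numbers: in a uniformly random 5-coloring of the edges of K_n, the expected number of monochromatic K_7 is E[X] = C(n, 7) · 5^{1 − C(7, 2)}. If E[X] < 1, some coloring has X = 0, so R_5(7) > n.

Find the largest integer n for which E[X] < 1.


We need C(n, 7) · 5^{1 − 21} < 1, i.e. C(n, 7) < 5^{21 − 1} = 95367431640625.
Check values of n near the boundary:
  n = 334: C(334, 7) = 86359460961576; 86359460961576 < 95367431640625? YES
  n = 335: C(335, 7) = 88202498238195; 88202498238195 < 95367431640625? YES
  n = 336: C(336, 7) = 90079147136880; 90079147136880 < 95367431640625? YES
  n = 337: C(337, 7) = 91989916924632; 91989916924632 < 95367431640625? YES
  n = 338: C(338, 7) = 93935323022736; 93935323022736 < 95367431640625? YES
  n = 339: C(339, 7) = 95915887062372; 95915887062372 < 95367431640625? NO
The largest n with C(n, 7) < 95367431640625 is n = 338 (where E[X] = 93935323022736/95367431640625 ≈ 0.9850). Hence R_5(7) > 338, i.e. R_5(7) ≥ 339.

Largest n = 338; hence R_5(7) > 338.


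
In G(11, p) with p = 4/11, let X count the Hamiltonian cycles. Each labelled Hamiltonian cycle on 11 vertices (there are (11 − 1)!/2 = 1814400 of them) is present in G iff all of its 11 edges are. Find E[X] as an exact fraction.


K_11 has (11 − 1)!/2 = 1814400 labelled Hamiltonian cycles.
For each such Hamiltonian cycle H, let X_H = 1 if all 11 edges of H are present in G. Then P[X_H = 1] = p^{11} = (4/11)^{11} = 4194304/285311670611.
By linearity of expectation: E[X] = Σ_H E[X_H] = 1814400 · p^{11} = 1814400 · 4194304/285311670611 = 7610145177600/285311670611.
Numerically: E[X] ≈ 26.67.

E[X] = 1814400 · (4/11)^{11} = 7610145177600/285311670611 ≈ 26.67.


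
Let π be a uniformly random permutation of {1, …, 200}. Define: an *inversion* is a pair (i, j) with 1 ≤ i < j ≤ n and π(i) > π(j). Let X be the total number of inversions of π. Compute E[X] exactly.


Write X = Σ X_I over the C(200, 2) = 19900 pairs i < j, with X_I the indicator of one inversion.
There are 19900 indicators.
For each fixed pair i < j, the values π(i) and π(j) are two distinct elements of {1, …, 200} in uniformly random order; by symmetry P[π(i) > π(j)] = 1/2.
By linearity: E[X] = 19900 · (1/2) = C(200, 2) · (1/2) = 19900/2 = 9950 ≈ 9950.0000.

E[X] = 9950 = 9950.0000.


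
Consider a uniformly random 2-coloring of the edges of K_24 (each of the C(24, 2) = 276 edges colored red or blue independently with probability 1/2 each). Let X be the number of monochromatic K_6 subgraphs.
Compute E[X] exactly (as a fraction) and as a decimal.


Let X = Σ_S X_S over the C(24, 6) = 134596 subsets S of size 6, where X_S = 1 if the K_6 on S is monochromatic.
For a fixed S, the K_6 on S has C(6, 2) = 15 edges. P[all 15 edges red] = (1/2)^15, and likewise for blue, so P[monochromatic] = 2·(1/2)^15 = 2^{1 − 15} = 1/16384.
Summing: E[X] = C(24, 6) · 2^{1 − 15} = 134596 · 1/16384 = 33649/4096.
Numerically: E[X] ≈ 8.21509.

E[X] = C(24,6)·2^(1−C(6,2)) = 33649/4096 ≈ 8.21509.


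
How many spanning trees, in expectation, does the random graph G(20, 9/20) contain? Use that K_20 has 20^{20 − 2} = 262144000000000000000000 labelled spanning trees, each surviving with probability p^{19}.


K_20 has 20^{20 − 2} = 262144000000000000000000 labelled spanning trees.
For each such spanning tree H, let X_H = 1 if all 19 edges of H are present in G. Then P[X_H = 1] = p^{19} = (9/20)^{19} = 1350851717672992089/5242880000000000000000000.
By linearity: E[X] = Σ_H E[X_H] = 262144000000000000000000 · p^{19} = 262144000000000000000000 · 1350851717672992089/5242880000000000000000000 = 1350851717672992089/20.
Numerically: E[X] ≈ 6.75426e+16.

E[X] = 262144000000000000000000 · (9/20)^{19} = 1350851717672992089/20 ≈ 6.75426e+16.


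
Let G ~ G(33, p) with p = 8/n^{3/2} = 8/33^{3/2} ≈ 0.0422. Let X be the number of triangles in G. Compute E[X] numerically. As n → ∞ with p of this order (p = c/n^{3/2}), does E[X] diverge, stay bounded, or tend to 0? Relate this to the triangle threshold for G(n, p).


Number of potential triangles: C(33, 3) = 5456.
Each occurs with probability p³ ≈ (0.0422)³ ≈ 7.51549e-05.
By linearity: E[X] = C(33, 3)·p³ ≈ 5456 · 7.51549e-05 ≈ 0.410.
Since α = 3/2 > 1, p = c/n^{3/2} = o(1/n) is below the triangle threshold p ~ 1/n. Asymptotically E[X] ~ (c³/6)·n^{3(1−α)} = (8³/6)·n^{-1.5} → 0, so by Markov's inequality G has no triangles w.h.p.

E[X] ≈ 0.410; in regime p = Θ(1/n^{3/2}) E[X] tends to 0 (below the triangle threshold p ~ 1/n).


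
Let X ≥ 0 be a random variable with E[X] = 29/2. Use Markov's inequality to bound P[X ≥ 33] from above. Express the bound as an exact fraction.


μ = E[X] = 29/2, a = 33.
Markov: P[X ≥ 33] ≤ μ/a = (29/2)/33 = 29/66.
Numerically: ≈ 0.4394.
(Since a = 33 > μ = 14.5000, the bound 29/66 is < 1 and informative.)

P[X ≥ 33] ≤ 29/66 ≈ 0.4394.


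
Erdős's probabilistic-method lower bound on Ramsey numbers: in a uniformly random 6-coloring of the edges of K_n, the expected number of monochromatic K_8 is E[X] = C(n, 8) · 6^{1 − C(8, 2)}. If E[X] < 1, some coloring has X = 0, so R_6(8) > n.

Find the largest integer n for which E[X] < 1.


We need C(n, 8) · 6^{1 − 28} < 1, i.e. C(n, 8) < 6^{28 − 1} = 1023490369077469249536.
Check values of n near the boundary:
  n = 1590: C(1590, 8) = 995397314198933813310; 995397314198933813310 < 1023490369077469249536? YES
  n = 1591: C(1591, 8) = 1000427749141189953870; 1000427749141189953870 < 1023490369077469249536? YES
  n = 1592: C(1592, 8) = 1005480414540892933435; 1005480414540892933435 < 1023490369077469249536? YES
  n = 1593: C(1593, 8) = 1010555394551193970323; 1010555394551193970323 < 1023490369077469249536? YES
  n = 1594: C(1594, 8) = 1015652773590544255167; 1015652773590544255167 < 1023490369077469249536? YES
  n = 1595: C(1595, 8) = 1020772636343363633895; 1020772636343363633895 < 1023490369077469249536? YES
  n = 1596: C(1596, 8) = 1025915067760710553965; 1025915067760710553965 < 1023490369077469249536? NO
  n = 1597: C(1597, 8) = 1031080153060953275445; 1031080153060953275445 < 1023490369077469249536? NO
The largest n with C(n, 8) < 1023490369077469249536 is n = 1595 (where E[X] = 113419181815929292655/113721152119718805504 ≈ 0.99734). Hence R_6(8) > 1595, i.e. R_6(8) ≥ 1596.

Largest n = 1595; hence R_6(8) > 1595.


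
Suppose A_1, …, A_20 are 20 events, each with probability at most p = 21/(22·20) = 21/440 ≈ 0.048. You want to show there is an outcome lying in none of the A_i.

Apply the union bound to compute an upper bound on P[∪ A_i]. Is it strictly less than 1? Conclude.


Union bound: P[∪_{i=1}^{20} A_i] ≤ Σ_i P[A_i] ≤ 20·p = 20·(21/440) = 21/22.
Numerically: 21/22 ≈ 0.955.
Is 21/22 < 1? YES.
Since P[∪ A_i] ≤ 21/22 < 1, the complement has P[∩ A_i^c] ≥ 1 − 21/22 = 1/22 > 0, so some outcome avoids every A_i.

20·p = 21/22 ≈ 0.955; existence CERTIFIED by the union bound.


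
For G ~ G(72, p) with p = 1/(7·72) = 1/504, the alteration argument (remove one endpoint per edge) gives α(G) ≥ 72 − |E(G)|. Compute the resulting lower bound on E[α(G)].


E[|E(G)|] = C(72, 2)·p = 2556 · (1/504) = 71/14.
E[α(G)] ≥ n − E[|E(G)|] = 72 − 71/14 = 937/14.
Numerically: ≈ 66.928571.
(This is only a lower bound; the true E[α(G)] may be larger.)

E[α(G)] ≥ 937/14 ≈ 66.928571.


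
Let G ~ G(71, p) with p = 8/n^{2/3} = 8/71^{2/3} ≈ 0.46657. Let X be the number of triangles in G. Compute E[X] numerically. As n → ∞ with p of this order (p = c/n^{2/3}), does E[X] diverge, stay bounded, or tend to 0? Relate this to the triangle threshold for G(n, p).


Number of potential triangles: C(71, 3) = 57155.
Each occurs with probability p³ ≈ (0.46657)³ ≈ 1.0156715e-01.
By linearity: E[X] = C(71, 3)·p³ ≈ 57155 · 1.0156715e-01 ≈ 5805.07042.
Since α = 2/3 < 1, p = c/n^{2/3} ≫ 1/n is above the triangle threshold p ~ 1/n. Asymptotically E[X] ~ (c³/6)·n^{3(1−α)} = (8³/6)·n^{1} → ∞; triangles are abundant w.h.p.

E[X] ≈ 5805.07042; in regime p = Θ(1/n^{2/3}) E[X] diverges (above the triangle threshold p ~ 1/n).


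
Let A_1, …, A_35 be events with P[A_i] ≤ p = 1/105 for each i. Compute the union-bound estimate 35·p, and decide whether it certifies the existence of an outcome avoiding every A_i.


Union bound: P[∪_{i=1}^{35} A_i] ≤ Σ_i P[A_i] ≤ 35·p = 35·(1/105) = 1/3.
Numerically: 1/3 ≈ 0.3333333.
Is 1/3 < 1? YES.
Since P[∪ A_i] ≤ 1/3 < 1, the complement has P[∩ A_i^c] ≥ 1 − 1/3 = 2/3 > 0, so some outcome avoids every A_i.

35·p = 1/3 ≈ 0.3333333; existence CERTIFIED by the union bound.


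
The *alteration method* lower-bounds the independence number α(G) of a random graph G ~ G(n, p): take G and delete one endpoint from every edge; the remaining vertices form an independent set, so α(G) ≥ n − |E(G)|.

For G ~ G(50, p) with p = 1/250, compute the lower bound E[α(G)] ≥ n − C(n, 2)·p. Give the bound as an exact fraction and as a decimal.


E[|E(G)|] = C(50, 2)·p = 1225 · (1/250) = 49/10.
E[α(G)] ≥ n − E[|E(G)|] = 50 − 49/10 = 451/10.
Numerically: ≈ 45.1000.
(This is only a lower bound; the true E[α(G)] may be larger.)

E[α(G)] ≥ 451/10 ≈ 45.1000.


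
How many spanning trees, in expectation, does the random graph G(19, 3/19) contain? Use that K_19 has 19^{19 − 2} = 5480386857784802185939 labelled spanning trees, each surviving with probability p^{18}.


K_19 has 19^{19 − 2} = 5480386857784802185939 labelled spanning trees.
For each such spanning tree H, let X_H = 1 if all 18 edges of H are present in G. Then P[X_H = 1] = p^{18} = (3/19)^{18} = 387420489/104127350297911241532841.
By linearity of expectation: E[X] = Σ_H E[X_H] = 5480386857784802185939 · p^{18} = 5480386857784802185939 · 387420489/104127350297911241532841 = 387420489/19.
Numerically: E[X] ≈ 2.03906e+07.

E[X] = 5480386857784802185939 · (3/19)^{18} = 387420489/19 ≈ 2.03906e+07.


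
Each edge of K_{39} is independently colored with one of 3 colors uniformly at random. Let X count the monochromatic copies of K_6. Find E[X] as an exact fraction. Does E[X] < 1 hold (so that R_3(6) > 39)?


E[X] = C(39, 6) · 3^{1 − 15} = 3262623 · 3^{−14} = 3262623/4782969.
As a reduced fraction: E[X] = 1087541/1594323 ≈ 0.68213.
Is E[X] < 1? YES.
Since E[X] < 1, there exists a 3-coloring of K_{39} with no monochromatic K_6; hence R_3(6) > 39.

E[X] = 1087541/1594323 ≈ 0.68213; E[X] < 1, so R_3(6) > 39.


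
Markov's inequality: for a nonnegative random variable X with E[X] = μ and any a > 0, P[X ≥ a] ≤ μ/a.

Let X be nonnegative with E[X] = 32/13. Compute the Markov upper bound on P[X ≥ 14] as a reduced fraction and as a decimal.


μ = E[X] = 32/13, a = 14.
Markov: P[X ≥ 14] ≤ μ/a = (32/13)/14 = 16/91.
Numerically: ≈ 0.176.
(Since a = 14 > μ = 2.462, the bound 16/91 is < 1 and informative.)

P[X ≥ 14] ≤ 16/91 ≈ 0.176.


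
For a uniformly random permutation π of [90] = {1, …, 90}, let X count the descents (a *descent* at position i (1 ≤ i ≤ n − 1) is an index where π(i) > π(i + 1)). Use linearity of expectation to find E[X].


Write X = Σ X_I over i = 1, …, 89, with X_I the indicator of one descent.
There are 89 indicators.
For each fixed i, the pair (π(i), π(i+1)) is a uniformly random ordered pair of distinct values from {1, …, 90}; by symmetry P[π(i) > π(i+1)] = 1/2.
By linearity: E[X] = 89 · (1/2) = (90 − 1) · (1/2) = 89/2 ≈ 44.500000.

E[X] = 89/2 = 44.500000.


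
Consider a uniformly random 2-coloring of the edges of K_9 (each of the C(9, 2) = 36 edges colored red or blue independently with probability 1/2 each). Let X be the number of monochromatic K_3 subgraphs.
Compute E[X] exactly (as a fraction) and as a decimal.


Let X = Σ_S X_S over the C(9, 3) = 84 subsets S of size 3, where X_S = 1 if the K_3 on S is monochromatic.
For a fixed S, the K_3 on S has C(3, 2) = 3 edges. P[all 3 edges red] = (1/2)^3, and likewise for blue, so P[monochromatic] = 2·(1/2)^3 = 2^{1 − 3} = 1/4.
By linearity of expectation: E[X] = C(9, 3) · 2^{1 − 3} = 84 · 1/4 = 21.
Numerically: E[X] ≈ 21.0000.

E[X] = C(9,3)·2^(1−C(3,2)) = 21 ≈ 21.0000.


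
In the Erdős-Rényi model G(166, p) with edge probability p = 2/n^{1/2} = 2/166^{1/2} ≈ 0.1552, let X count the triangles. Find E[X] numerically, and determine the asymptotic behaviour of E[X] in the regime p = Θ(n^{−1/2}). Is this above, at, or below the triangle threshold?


Number of potential triangles: C(166, 3) = 748660.
Each occurs with probability p³ ≈ (0.1552)³ ≈ 3.740484e-03.
By linearity: E[X] = C(166, 3)·p³ ≈ 748660 · 3.740484e-03 ≈ 2800.3511.
Since α = 1/2 < 1, p = c/n^{1/2} ≫ 1/n is above the triangle threshold p ~ 1/n. Asymptotically E[X] ~ (c³/6)·n^{3(1−α)} = (2³/6)·n^{1.5} → ∞; triangles are abundant w.h.p.

E[X] ≈ 2800.3511; in regime p = Θ(1/n^{1/2}) E[X] diverges (above the triangle threshold p ~ 1/n).


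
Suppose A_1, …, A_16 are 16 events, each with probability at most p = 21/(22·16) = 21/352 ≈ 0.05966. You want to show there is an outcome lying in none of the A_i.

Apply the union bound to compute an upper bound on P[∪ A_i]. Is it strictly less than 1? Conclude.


Union bound: P[∪_{i=1}^{16} A_i] ≤ Σ_i P[A_i] ≤ 16·p = 16·(21/352) = 21/22.
Numerically: 21/22 ≈ 0.95455.
Is 21/22 < 1? YES.
Since P[∪ A_i] ≤ 21/22 < 1, the complement has P[∩ A_i^c] ≥ 1 − 21/22 = 1/22 > 0, so some outcome avoids every A_i.

16·p = 21/22 ≈ 0.95455; existence CERTIFIED by the union bound.


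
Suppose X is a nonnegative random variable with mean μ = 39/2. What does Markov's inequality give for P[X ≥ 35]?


μ = E[X] = 39/2, a = 35.
Markov: P[X ≥ 35] ≤ μ/a = (39/2)/35 = 39/70.
Numerically: ≈ 0.557143.
(Since a = 35 > μ = 19.500000, the bound 39/70 is < 1 and informative.)

P[X ≥ 35] ≤ 39/70 ≈ 0.557143.


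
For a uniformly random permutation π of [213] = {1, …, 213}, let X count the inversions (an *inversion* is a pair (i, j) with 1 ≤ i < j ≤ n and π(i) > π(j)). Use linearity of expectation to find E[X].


Write X = Σ X_I over the C(213, 2) = 22578 pairs i < j, with X_I the indicator of one inversion.
There are 22578 indicators.
For each fixed pair i < j, the values π(i) and π(j) are two distinct elements of {1, …, 213} in uniformly random order; by symmetry P[π(i) > π(j)] = 1/2.
By linearity: E[X] = 22578 · (1/2) = C(213, 2) · (1/2) = 22578/2 = 11289 ≈ 11289.000000.

E[X] = 11289 = 11289.000000.


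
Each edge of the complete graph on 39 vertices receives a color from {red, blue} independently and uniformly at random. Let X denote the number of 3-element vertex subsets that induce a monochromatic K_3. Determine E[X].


Let X = Σ_S X_S over the C(39, 3) = 9139 subsets S of size 3, where X_S = 1 if the K_3 on S is monochromatic.
For a fixed S, the K_3 on S has C(3, 2) = 3 edges. P[all 3 edges red] = (1/2)^3, and likewise for blue, so P[monochromatic] = 2·(1/2)^3 = 2^{1 − 3} = 1/4.
By linearity of expectation: E[X] = C(39, 3) · 2^{1 − 3} = 9139 · 1/4 = 9139/4.
Numerically: E[X] ≈ 2284.75000.

E[X] = C(39,3)·2^(1−C(3,2)) = 9139/4 ≈ 2284.75000.


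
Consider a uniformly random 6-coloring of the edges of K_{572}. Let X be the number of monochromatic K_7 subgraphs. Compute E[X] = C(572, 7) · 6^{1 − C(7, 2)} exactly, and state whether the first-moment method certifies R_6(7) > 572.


E[X] = C(572, 7) · 6^{1 − 21} = 3831215212271304 · 6^{−20} = 3831215212271304/3656158440062976.
As a reduced fraction: E[X] = 17737107464219/16926659444736 ≈ 1.04788.
Is E[X] < 1? NO.
Since E[X] ≥ 1, the first-moment bound is inconclusive at n = 572; it does NOT by itself certify R_6(7) > 572.

E[X] = 17737107464219/16926659444736 ≈ 1.04788; E[X] ≥ 1; first-moment method inconclusive here.


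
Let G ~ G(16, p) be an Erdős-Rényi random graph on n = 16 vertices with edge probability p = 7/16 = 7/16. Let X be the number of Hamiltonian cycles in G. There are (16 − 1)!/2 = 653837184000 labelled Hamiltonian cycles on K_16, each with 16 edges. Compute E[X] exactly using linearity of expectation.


K_16 has (16 − 1)!/2 = 653837184000 labelled Hamiltonian cycles.
For each such Hamiltonian cycle H, let X_H = 1 if all 16 edges of H are present in G. Then P[X_H = 1] = p^{16} = (7/16)^{16} = 33232930569601/18446744073709551616.
By linearity of expectation: E[X] = Σ_H E[X_H] = 653837184000 · p^{16} = 653837184000 · 33232930569601/18446744073709551616 = 21219654042671322112875/18014398509481984.
Numerically: E[X] ≈ 1.178e+06.

E[X] = 653837184000 · (7/16)^{16} = 21219654042671322112875/18014398509481984 ≈ 1.178e+06.


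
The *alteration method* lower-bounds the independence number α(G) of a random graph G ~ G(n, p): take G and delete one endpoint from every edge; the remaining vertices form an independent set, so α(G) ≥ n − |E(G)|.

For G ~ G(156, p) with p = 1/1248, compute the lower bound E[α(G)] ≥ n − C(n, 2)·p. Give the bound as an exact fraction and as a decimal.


E[|E(G)|] = C(156, 2)·p = 12090 · (1/1248) = 155/16.
E[α(G)] ≥ n − E[|E(G)|] = 156 − 155/16 = 2341/16.
Numerically: ≈ 146.3125.
(This is only a lower bound; the true E[α(G)] may be larger.)

E[α(G)] ≥ 2341/16 ≈ 146.3125.


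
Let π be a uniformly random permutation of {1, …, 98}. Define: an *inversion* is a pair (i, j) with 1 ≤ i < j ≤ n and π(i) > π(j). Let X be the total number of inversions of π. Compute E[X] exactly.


Write X = Σ X_I over the C(98, 2) = 4753 pairs i < j, with X_I the indicator of one inversion.
There are 4753 indicators.
For each fixed pair i < j, the values π(i) and π(j) are two distinct elements of {1, …, 98} in uniformly random order; by symmetry P[π(i) > π(j)] = 1/2.
By linearity: E[X] = 4753 · (1/2) = C(98, 2) · (1/2) = 4753/2 = 4753/2 ≈ 2376.500000.

E[X] = 4753/2 = 2376.500000.


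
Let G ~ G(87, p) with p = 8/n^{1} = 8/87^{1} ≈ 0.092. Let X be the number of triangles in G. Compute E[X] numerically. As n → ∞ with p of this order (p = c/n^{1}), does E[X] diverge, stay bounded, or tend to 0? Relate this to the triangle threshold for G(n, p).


Number of potential triangles: C(87, 3) = 105995.
Each occurs with probability p³ ≈ (0.092)³ ≈ 7.77521e-04.
By linearity: E[X] = C(87, 3)·p³ ≈ 105995 · 7.77521e-04 ≈ 82.413.
Here α = 1, so p = 8/n is exactly at the triangle threshold p ~ 1/n. Asymptotically E[X] → c³/6 = 8³/6 = 256/3 ≈ 85.333, a bounded constant. In this regime the triangle count is asymptotically Poisson(c³/6).

E[X] ≈ 82.413; in regime p = Θ(1/n^{1}) E[X] stays bounded (at the triangle threshold p ~ 1/n).


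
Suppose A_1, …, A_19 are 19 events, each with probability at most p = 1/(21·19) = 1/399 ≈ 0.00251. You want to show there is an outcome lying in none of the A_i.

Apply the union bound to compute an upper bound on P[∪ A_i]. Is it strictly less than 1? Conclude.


Union bound: P[∪_{i=1}^{19} A_i] ≤ Σ_i P[A_i] ≤ 19·p = 19·(1/399) = 1/21.
Numerically: 1/21 ≈ 0.04762.
Is 1/21 < 1? YES.
Since P[∪ A_i] ≤ 1/21 < 1, the complement has P[∩ A_i^c] ≥ 1 − 1/21 = 20/21 > 0, so some outcome avoids every A_i.

19·p = 1/21 ≈ 0.04762; existence CERTIFIED by the union bound.


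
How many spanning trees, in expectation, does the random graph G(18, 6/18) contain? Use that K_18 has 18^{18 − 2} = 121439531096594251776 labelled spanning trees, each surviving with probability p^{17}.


K_18 has 18^{18 − 2} = 121439531096594251776 labelled spanning trees.
For each such spanning tree H, let X_H = 1 if all 17 edges of H are present in G. Then P[X_H = 1] = p^{17} = (1/3)^{17} = 1/129140163.
By linearity: E[X] = Σ_H E[X_H] = 121439531096594251776 · p^{17} = 121439531096594251776 · 1/129140163 = 940369969152.
Numerically: E[X] ≈ 9.4037e+11.

E[X] = 121439531096594251776 · (1/3)^{17} = 940369969152 ≈ 9.4037e+11.


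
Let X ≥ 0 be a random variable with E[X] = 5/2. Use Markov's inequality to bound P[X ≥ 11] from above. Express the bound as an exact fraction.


μ = E[X] = 5/2, a = 11.
Markov: P[X ≥ 11] ≤ μ/a = (5/2)/11 = 5/22.
Numerically: ≈ 0.22727.
(Since a = 11 > μ = 2.50000, the bound 5/22 is < 1 and informative.)

P[X ≥ 11] ≤ 5/22 ≈ 0.22727.


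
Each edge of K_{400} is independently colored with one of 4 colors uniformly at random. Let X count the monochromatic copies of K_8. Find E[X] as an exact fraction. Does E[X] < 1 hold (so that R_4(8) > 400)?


E[X] = C(400, 8) · 4^{1 − 28} = 15148408086508950 · 4^{−27} = 15148408086508950/18014398509481984.
As a reduced fraction: E[X] = 7574204043254475/9007199254740992 ≈ 0.840906.
Is E[X] < 1? YES.
Since E[X] < 1, there exists a 4-coloring of K_{400} with no monochromatic K_8; hence R_4(8) > 400.

E[X] = 7574204043254475/9007199254740992 ≈ 0.840906; E[X] < 1, so R_4(8) > 400.


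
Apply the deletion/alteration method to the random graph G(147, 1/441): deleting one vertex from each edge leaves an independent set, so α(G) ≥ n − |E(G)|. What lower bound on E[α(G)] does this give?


E[|E(G)|] = C(147, 2)·p = 10731 · (1/441) = 73/3.
E[α(G)] ≥ n − E[|E(G)|] = 147 − 73/3 = 368/3.
Numerically: ≈ 122.666667.
(This is only a lower bound; the true E[α(G)] may be larger.)

E[α(G)] ≥ 368/3 ≈ 122.666667.


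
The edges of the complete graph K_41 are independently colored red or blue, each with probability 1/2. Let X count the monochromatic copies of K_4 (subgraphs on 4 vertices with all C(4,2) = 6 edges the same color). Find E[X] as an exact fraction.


Let X = Σ_S X_S over the C(41, 4) = 101270 subsets S of size 4, where X_S = 1 if the K_4 on S is monochromatic.
For a fixed S, the K_4 on S has C(4, 2) = 6 edges. P[all 6 edges red] = (1/2)^6, and likewise for blue, so P[monochromatic] = 2·(1/2)^6 = 2^{1 − 6} = 1/32.
Summing: E[X] = C(41, 4) · 2^{1 − 6} = 101270 · 1/32 = 50635/16.
Numerically: E[X] ≈ 3164.6875.

E[X] = C(41,4)·2^(1−C(4,2)) = 50635/16 ≈ 3164.6875.


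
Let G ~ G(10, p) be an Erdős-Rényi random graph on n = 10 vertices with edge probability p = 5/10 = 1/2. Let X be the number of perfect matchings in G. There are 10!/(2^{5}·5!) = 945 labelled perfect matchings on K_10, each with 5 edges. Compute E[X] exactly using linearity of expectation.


K_10 has 10!/(2^{5}·5!) = 945 labelled perfect matchings.
For each such perfect matching H, let X_H = 1 if all 5 edges of H are present in G. Then P[X_H = 1] = p^{5} = (1/2)^{5} = 1/32.
Summing the indicators: E[X] = Σ_H E[X_H] = 945 · p^{5} = 945 · 1/32 = 945/32.
Numerically: E[X] ≈ 29.53.

E[X] = 945 · (1/2)^{5} = 945/32 ≈ 29.53.
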